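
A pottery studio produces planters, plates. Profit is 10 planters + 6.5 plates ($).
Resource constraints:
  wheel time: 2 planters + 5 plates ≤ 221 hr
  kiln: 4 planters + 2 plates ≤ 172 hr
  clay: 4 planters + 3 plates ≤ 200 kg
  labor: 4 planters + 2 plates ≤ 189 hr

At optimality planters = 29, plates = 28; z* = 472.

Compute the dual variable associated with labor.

0

Check each constraint at x*: wheel time 198/221 (slack 23); kiln 172/172 (tight); clay 200/200 (tight); labor 172/189 (slack 17).
Slack constraints have shadow price 0 (complementary slackness).
The binding rows give the dual system: 4·y_kiln + 4·y_clay = 10 and 2·y_kiln + 3·y_clay = 6.5.
→ y_kiln = 1 and y_clay = 1.5.
Shadow price of labor = 0.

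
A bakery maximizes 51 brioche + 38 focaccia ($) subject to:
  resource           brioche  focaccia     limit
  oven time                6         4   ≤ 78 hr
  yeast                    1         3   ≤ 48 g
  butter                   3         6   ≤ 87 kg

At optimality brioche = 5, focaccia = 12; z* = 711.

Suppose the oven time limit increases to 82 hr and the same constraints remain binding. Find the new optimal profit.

743

At the optimum: oven time uses 78 of 78 (binding); yeast uses 41 of 48 (slack = 7); butter uses 87 of 87 (binding).
Slack constraints have shadow price 0 (complementary slackness).
The binding rows give the dual system: 6·y_oven time + 3·y_butter = 51 and 4·y_oven time + 6·y_butter = 38.
This yields shadow prices y_oven time = 8, y_butter = 1.
Δz = y_oven time·Δb = 8 × (4) = 32, so new z* = 711 + 32 = 743.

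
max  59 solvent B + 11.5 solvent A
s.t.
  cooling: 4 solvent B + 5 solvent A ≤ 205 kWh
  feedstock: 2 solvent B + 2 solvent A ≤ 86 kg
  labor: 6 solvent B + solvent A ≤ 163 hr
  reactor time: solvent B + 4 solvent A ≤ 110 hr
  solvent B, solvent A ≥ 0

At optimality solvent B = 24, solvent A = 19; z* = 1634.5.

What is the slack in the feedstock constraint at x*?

feedstock used = 2·24 + 2·19 = 86; slack = 86 − 86 = 0.

0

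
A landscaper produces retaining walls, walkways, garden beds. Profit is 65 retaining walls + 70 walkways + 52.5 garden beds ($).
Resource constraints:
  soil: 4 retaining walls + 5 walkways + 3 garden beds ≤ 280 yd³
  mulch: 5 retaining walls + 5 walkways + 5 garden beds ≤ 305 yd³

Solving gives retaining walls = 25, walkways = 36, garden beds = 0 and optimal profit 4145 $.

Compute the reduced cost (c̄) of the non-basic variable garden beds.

Both soil and mulch are binding at x*.
From A_Bᵀ y = c: 4·y_soil + 5·y_mulch = 65; 5·y_soil + 5·y_mulch = 70.
This yields shadow prices y_soil = 5, y_mulch = 9.
Reduced cost of garden beds: c₃ − yᵀa₃ = 52.5 − (5·3 + 9·5) = 52.5 − 60 = -7.5.

-7.5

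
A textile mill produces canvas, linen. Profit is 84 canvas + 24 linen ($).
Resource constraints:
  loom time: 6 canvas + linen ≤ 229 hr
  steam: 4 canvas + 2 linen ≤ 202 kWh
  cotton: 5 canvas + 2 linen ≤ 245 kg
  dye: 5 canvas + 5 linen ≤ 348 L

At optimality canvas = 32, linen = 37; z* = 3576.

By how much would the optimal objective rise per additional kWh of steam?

Check each constraint at x*: loom time 229/229 (tight); steam 202/202 (tight); cotton 234/245 (slack 11); dye 345/348 (slack 3).
By complementary slackness, y = 0 for the non-binding constraints.
The binding rows give the dual system: 6·y_loom time + 4·y_steam = 84 and 1·y_loom time + 2·y_steam = 24.
→ y_loom time = 9 and y_steam = 7.5.
Shadow price of steam = 7.5.

7.5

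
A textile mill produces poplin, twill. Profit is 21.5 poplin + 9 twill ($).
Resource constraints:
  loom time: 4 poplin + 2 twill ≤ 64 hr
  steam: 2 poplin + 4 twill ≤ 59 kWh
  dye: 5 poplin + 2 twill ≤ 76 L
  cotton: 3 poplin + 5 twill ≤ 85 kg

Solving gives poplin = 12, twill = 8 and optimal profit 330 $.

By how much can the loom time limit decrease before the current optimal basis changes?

Binding constraints: loom time, dye. The basis is B = [[4,2],[5,2]] with det -2.
Per unit decrease in loom time, x* moves by d = (1, -2.5).
The basis stays optimal until twill reaches 0; allowable decrease = 3.2 hr.

3.2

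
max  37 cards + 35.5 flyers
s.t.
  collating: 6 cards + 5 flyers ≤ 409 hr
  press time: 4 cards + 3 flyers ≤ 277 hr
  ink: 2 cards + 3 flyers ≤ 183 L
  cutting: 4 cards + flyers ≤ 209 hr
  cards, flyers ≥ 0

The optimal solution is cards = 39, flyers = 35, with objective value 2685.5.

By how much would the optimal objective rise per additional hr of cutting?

Check each constraint at x*: collating 409/409 (tight); press time 261/277 (slack 16); ink 183/183 (tight); cutting 191/209 (slack 18).
Since press time, cutting are not tight, their duals are 0.
The binding rows give the dual system: 6·y_collating + 2·y_ink = 37 and 5·y_collating + 3·y_ink = 35.5.
This yields shadow prices y_collating = 5, y_ink = 3.5.
Shadow price of cutting = 0.

0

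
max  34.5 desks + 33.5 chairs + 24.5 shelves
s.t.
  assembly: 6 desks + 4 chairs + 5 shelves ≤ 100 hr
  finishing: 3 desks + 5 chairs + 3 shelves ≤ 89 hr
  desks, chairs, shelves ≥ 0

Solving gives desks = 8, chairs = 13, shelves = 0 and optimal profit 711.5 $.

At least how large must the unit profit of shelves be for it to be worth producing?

30.5

At the optimum: assembly uses 100 of 100 (binding); finishing uses 89 of 89 (binding).
The binding rows give the dual system: 6·y_assembly + 3·y_finishing = 34.5 and 4·y_assembly + 5·y_finishing = 33.5.
→ y_assembly = 4 and y_finishing = 3.5.
shelves enters the basis when its profit ≥ yᵀa₃ = 4·5 + 3.5·3 = 30.5.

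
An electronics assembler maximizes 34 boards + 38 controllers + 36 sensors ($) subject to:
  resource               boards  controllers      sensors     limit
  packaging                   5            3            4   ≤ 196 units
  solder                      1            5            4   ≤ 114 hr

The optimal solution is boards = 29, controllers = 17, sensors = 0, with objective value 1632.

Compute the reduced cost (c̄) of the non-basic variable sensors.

-4

At the optimum: packaging uses 196 of 196 (binding); solder uses 114 of 114 (binding).
From A_Bᵀ y = c: 5·y_packaging + 1·y_solder = 34; 3·y_packaging + 5·y_solder = 38.
→ y_packaging = 6 and y_solder = 4.
Reduced cost of sensors: c₃ − yᵀa₃ = 36 − (6·4 + 4·4) = 36 − 40 = -4.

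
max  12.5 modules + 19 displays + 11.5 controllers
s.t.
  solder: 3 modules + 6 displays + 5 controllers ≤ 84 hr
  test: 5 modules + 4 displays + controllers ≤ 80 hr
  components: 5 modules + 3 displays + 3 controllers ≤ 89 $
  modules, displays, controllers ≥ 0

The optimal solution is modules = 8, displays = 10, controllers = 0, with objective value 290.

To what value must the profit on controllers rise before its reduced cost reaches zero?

13.5

Binding: solder and test. Non-binding: components (19 unused).
By complementary slackness, y = 0 for the non-binding constraint.
Dual feasibility on the basic columns requires 3·y_solder + 5·y_test = 12.5, 6·y_solder + 4·y_test = 19.
This yields shadow prices y_solder = 2.5, y_test = 1.
controllers enters the basis when its profit ≥ yᵀa₃ = 2.5·5 + 1·1 = 13.5.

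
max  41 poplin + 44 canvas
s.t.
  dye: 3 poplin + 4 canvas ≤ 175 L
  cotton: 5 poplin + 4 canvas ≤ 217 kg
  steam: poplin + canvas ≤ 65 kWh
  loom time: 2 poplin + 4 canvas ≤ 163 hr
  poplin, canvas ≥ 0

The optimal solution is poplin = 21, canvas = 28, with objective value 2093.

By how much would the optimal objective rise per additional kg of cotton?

At the optimum: dye uses 175 of 175 (binding); cotton uses 217 of 217 (binding); steam uses 49 of 65 (slack = 16); loom time uses 154 of 163 (slack = 9).
Since steam, loom time are not tight, their duals are 0.
From A_Bᵀ y = c: 3·y_dye + 5·y_cotton = 41; 4·y_dye + 4·y_cotton = 44.
This yields shadow prices y_dye = 7, y_cotton = 4.
Shadow price of cotton = 4.

4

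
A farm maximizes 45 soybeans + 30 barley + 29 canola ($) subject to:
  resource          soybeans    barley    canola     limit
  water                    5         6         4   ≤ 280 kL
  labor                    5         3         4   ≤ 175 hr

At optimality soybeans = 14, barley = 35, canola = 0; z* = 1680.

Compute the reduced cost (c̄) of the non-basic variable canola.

-7

At the optimum: water uses 280 of 280 (binding); labor uses 175 of 175 (binding).
The binding rows give the dual system: 5·y_water + 5·y_labor = 45 and 6·y_water + 3·y_labor = 30.
→ y_water = 1 and y_labor = 8.
Reduced cost of canola: c₃ − yᵀa₃ = 29 − (1·4 + 8·4) = 29 − 36 = -7.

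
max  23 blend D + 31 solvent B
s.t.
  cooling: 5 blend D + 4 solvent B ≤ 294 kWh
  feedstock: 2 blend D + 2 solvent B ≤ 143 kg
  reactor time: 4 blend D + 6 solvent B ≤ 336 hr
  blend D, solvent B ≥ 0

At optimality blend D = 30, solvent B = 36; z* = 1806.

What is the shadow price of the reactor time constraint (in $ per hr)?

At the optimum: cooling uses 294 of 294 (binding); feedstock uses 132 of 143 (slack = 11); reactor time uses 336 of 336 (binding).
Slack constraints have shadow price 0 (complementary slackness).
The binding rows give the dual system: 5·y_cooling + 4·y_reactor time = 23 and 4·y_cooling + 6·y_reactor time = 31.
→ y_cooling = 1 and y_reactor time = 4.5.
Shadow price of reactor time = 4.5.

4.5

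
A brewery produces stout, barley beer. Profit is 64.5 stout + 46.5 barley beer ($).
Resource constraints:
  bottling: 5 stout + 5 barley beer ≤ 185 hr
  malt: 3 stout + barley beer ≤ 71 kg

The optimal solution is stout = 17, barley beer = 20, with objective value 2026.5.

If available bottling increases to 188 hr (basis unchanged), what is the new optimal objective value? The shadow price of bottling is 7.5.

Δb = 3, so new z* = 2026.5 + (7.5)·(3) = 2026.5 + 22.5 = 2049.

2049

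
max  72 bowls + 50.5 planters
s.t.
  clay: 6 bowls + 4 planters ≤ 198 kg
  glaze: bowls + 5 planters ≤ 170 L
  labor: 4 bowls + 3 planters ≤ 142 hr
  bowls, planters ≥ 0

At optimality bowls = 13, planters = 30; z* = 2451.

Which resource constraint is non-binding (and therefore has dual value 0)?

glaze

clay: 198/198 (binding)
glaze: 163/170 (slack 7)
labor: 142/142 (binding)
By complementary slackness, a constraint with positive slack has shadow price 0 → glaze.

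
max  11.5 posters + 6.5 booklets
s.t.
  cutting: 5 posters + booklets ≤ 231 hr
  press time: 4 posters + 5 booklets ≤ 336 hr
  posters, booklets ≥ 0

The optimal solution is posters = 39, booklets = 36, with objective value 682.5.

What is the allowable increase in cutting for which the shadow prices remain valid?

Binding constraints: cutting, press time. The basis is B = [[5,1],[4,5]] with det 21.
Per unit increase in cutting, x* moves by d = (0.2381, -0.1905).
The basis stays optimal until booklets reaches 0; allowable increase = 189 hr.

189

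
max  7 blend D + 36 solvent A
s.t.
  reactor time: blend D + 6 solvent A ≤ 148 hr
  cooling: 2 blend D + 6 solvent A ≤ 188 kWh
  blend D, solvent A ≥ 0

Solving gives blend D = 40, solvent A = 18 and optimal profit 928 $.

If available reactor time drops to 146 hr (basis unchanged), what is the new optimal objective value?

Both reactor time and cooling are binding at x*.
From A_Bᵀ y = c: 1·y_reactor time + 2·y_cooling = 7; 6·y_reactor time + 6·y_cooling = 36.
→ y_reactor time = 5 and y_cooling = 1.
Δz = y_reactor time·Δb = 5 × (-2) = -10, so new z* = 928 − 10 = 918.

918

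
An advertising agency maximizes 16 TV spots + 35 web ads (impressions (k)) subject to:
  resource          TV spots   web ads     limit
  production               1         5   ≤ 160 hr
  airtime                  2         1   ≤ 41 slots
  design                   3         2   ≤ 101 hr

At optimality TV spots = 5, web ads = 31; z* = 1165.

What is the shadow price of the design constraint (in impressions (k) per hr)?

At the optimum: production uses 160 of 160 (binding); airtime uses 41 of 41 (binding); design uses 77 of 101 (slack = 24).
By complementary slackness, y = 0 for the non-binding constraint.
The binding rows give the dual system: 1·y_production + 2·y_airtime = 16 and 5·y_production + 1·y_airtime = 35.
→ y_production = 6 and y_airtime = 5.
Shadow price of design = 0.

0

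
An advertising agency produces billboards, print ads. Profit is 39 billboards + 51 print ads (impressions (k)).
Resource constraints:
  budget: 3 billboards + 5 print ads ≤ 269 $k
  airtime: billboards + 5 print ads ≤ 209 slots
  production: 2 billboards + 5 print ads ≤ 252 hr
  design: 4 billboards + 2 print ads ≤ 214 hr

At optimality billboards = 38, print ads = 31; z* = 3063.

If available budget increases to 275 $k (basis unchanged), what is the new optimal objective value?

At the optimum: budget uses 269 of 269 (binding); airtime uses 193 of 209 (slack = 16); production uses 231 of 252 (slack = 21); design uses 214 of 214 (binding).
Slack constraints have shadow price 0 (complementary slackness).
The binding rows give the dual system: 3·y_budget + 4·y_design = 39 and 5·y_budget + 2·y_design = 51.
→ y_budget = 9 and y_design = 3.
Δz = y_budget·Δb = 9 × (6) = 54, so new z* = 3063 + 54 = 3117.

3117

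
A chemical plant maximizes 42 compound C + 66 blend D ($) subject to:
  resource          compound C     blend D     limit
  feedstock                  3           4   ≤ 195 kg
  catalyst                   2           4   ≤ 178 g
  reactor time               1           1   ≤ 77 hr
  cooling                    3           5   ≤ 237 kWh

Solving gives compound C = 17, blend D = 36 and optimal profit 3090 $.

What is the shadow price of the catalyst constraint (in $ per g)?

Binding: feedstock and catalyst. Non-binding: reactor time (24 unused), cooling (6 unused).
Since reactor time, cooling are not tight, their duals are 0.
The binding rows give the dual system: 3·y_feedstock + 2·y_catalyst = 42 and 4·y_feedstock + 4·y_catalyst = 66.
This yields shadow prices y_feedstock = 9, y_catalyst = 7.5.
Shadow price of catalyst = 7.5.

7.5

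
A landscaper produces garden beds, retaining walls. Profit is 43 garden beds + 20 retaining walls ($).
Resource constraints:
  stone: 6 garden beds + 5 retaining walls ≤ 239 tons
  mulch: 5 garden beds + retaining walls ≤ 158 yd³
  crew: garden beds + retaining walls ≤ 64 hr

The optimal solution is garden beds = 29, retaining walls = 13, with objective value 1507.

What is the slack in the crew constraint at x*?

crew used = 1·29 + 1·13 = 42; slack = 64 − 42 = 22.

22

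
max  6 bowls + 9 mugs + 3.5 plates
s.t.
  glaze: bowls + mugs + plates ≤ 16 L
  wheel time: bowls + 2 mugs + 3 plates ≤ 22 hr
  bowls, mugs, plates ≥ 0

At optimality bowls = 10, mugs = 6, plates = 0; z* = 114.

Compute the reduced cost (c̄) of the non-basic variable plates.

-8.5

At the optimum: glaze uses 16 of 16 (binding); wheel time uses 22 of 22 (binding).
The binding rows give the dual system: 1·y_glaze + 1·y_wheel time = 6 and 1·y_glaze + 2·y_wheel time = 9.
Solving: y_glaze = 3, y_wheel time = 3.
Reduced cost of plates: c₃ − yᵀa₃ = 3.5 − (3·1 + 3·3) = 3.5 − 12 = -8.5.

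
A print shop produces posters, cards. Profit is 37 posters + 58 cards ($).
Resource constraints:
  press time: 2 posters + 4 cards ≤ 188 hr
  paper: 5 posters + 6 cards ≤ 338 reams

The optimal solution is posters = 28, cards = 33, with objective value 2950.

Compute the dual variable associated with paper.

4

Both press time and paper are binding at x*.
From A_Bᵀ y = c: 2·y_press time + 5·y_paper = 37; 4·y_press time + 6·y_paper = 58.
→ y_press time = 8.5 and y_paper = 4.
Shadow price of paper = 4.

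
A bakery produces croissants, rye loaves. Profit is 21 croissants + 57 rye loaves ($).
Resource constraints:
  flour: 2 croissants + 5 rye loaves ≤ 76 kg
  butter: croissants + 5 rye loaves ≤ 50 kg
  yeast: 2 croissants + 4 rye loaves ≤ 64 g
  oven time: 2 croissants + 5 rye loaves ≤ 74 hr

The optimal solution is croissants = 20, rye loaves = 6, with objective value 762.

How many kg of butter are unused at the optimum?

0

butter used = 1·20 + 5·6 = 50; slack = 50 − 50 = 0.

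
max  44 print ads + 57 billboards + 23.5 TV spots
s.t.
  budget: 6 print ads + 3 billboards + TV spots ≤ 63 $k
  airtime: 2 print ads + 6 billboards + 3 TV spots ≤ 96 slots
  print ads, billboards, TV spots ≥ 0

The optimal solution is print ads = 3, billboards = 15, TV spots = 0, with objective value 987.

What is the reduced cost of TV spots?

At the optimum: budget uses 63 of 63 (binding); airtime uses 96 of 96 (binding).
The binding rows give the dual system: 6·y_budget + 2·y_airtime = 44 and 3·y_budget + 6·y_airtime = 57.
→ y_budget = 5 and y_airtime = 7.
Reduced cost of TV spots: c₃ − yᵀa₃ = 23.5 − (5·1 + 7·3) = 23.5 − 26 = -2.5.

-2.5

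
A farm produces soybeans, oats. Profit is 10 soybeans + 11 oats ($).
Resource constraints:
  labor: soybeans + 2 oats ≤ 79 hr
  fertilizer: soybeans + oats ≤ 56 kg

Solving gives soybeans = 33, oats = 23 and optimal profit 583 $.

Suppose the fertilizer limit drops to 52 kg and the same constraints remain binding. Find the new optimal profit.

547

At the optimum: labor uses 79 of 79 (binding); fertilizer uses 56 of 56 (binding).
The binding rows give the dual system: 1·y_labor + 1·y_fertilizer = 10 and 2·y_labor + 1·y_fertilizer = 11.
This yields shadow prices y_labor = 1, y_fertilizer = 9.
Δz = y_fertilizer·Δb = 9 × (-4) = -36, so new z* = 583 − 36 = 547.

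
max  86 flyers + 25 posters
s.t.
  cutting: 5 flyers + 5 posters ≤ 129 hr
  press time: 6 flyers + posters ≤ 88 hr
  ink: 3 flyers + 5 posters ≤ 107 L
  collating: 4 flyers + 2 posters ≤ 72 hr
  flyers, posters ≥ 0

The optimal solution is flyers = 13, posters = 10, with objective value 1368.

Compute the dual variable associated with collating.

Check each constraint at x*: cutting 115/129 (slack 14); press time 88/88 (tight); ink 89/107 (slack 18); collating 72/72 (tight).
Slack constraints have shadow price 0 (complementary slackness).
The binding rows give the dual system: 6·y_press time + 4·y_collating = 86 and 1·y_press time + 2·y_collating = 25.
This yields shadow prices y_press time = 9, y_collating = 8.
Shadow price of collating = 8.

8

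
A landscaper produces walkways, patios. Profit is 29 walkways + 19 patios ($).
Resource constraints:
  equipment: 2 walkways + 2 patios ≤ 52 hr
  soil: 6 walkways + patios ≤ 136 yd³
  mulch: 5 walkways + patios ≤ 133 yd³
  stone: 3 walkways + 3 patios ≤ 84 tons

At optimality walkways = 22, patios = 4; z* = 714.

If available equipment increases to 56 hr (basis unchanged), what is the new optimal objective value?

Check each constraint at x*: equipment 52/52 (tight); soil 136/136 (tight); mulch 114/133 (slack 19); stone 78/84 (slack 6).
Slack constraints have shadow price 0 (complementary slackness).
The binding rows give the dual system: 2·y_equipment + 6·y_soil = 29 and 2·y_equipment + 1·y_soil = 19.
This yields shadow prices y_equipment = 8.5, y_soil = 2.
Δz = y_equipment·Δb = 8.5 × (4) = 34, so new z* = 714 + 34 = 748.

748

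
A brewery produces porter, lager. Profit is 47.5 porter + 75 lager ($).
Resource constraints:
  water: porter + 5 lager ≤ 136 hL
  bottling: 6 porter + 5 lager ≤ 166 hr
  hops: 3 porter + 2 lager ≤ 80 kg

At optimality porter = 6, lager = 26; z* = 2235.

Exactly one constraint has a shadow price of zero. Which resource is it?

water: 136/136 (binding)
bottling: 166/166 (binding)
hops: 70/80 (slack 10)
By complementary slackness, a constraint with positive slack has shadow price 0 → hops.

hops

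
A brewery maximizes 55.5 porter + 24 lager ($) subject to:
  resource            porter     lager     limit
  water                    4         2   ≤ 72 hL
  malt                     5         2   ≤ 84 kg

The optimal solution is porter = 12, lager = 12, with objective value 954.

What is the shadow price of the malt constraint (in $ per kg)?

Both water and malt are binding at x*.
The binding rows give the dual system: 4·y_water + 5·y_malt = 55.5 and 2·y_water + 2·y_malt = 24.
This yields shadow prices y_water = 4.5, y_malt = 7.5.
Shadow price of malt = 7.5.

7.5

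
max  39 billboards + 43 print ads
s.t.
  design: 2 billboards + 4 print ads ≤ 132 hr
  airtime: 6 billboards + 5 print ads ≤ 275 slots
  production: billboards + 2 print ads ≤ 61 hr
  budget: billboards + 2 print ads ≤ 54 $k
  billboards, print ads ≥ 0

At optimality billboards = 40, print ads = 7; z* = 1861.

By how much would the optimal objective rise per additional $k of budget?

At the optimum: design uses 108 of 132 (slack = 24); airtime uses 275 of 275 (binding); production uses 54 of 61 (slack = 7); budget uses 54 of 54 (binding).
Slack constraints have shadow price 0 (complementary slackness).
The binding rows give the dual system: 6·y_airtime + 1·y_budget = 39 and 5·y_airtime + 2·y_budget = 43.
This yields shadow prices y_airtime = 5, y_budget = 9.
Shadow price of budget = 9.

9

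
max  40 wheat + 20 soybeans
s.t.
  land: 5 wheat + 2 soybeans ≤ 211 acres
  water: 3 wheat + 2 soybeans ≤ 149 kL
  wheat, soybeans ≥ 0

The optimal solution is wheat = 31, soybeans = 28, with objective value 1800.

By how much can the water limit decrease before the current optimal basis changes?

Binding constraints: land, water. The basis is B = [[5,2],[3,2]] with det 4.
Per unit decrease in water, x* moves by d = (0.5, -1.25).
The basis stays optimal until soybeans reaches 0; allowable decrease = 22.4 kL.

22.4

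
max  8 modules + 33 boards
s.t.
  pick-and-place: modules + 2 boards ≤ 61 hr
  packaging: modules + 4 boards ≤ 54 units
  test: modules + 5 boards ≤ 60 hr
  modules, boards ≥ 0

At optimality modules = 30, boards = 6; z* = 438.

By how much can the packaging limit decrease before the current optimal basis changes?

Binding constraints: packaging, test. The basis is B = [[1,4],[1,5]] with det 1.
Per unit decrease in packaging, x* moves by d = (-5, 1).
The basis stays optimal until modules reaches 0; allowable decrease = 6 units.

6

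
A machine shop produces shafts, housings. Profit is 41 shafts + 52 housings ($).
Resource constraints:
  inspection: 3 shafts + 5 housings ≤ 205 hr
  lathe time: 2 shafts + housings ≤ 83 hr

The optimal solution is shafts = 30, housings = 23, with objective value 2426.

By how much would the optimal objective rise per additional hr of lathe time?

Check each constraint at x*: inspection 205/205 (tight); lathe time 83/83 (tight).
The binding rows give the dual system: 3·y_inspection + 2·y_lathe time = 41 and 5·y_inspection + 1·y_lathe time = 52.
This yields shadow prices y_inspection = 9, y_lathe time = 7.
Shadow price of lathe time = 7.

7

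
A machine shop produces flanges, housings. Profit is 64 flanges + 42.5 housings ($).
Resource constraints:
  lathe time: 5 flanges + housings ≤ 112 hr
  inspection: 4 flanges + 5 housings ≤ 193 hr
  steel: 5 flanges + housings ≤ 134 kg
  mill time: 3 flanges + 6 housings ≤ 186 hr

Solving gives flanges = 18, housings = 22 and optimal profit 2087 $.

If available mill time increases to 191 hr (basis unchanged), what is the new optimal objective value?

Binding: lathe time and mill time. Non-binding: inspection (11 unused), steel (22 unused).
By complementary slackness, y = 0 for the non-binding constraints.
From A_Bᵀ y = c: 5·y_lathe time + 3·y_mill time = 64; 1·y_lathe time + 6·y_mill time = 42.5.
→ y_lathe time = 9.5 and y_mill time = 5.5.
Δz = y_mill time·Δb = 5.5 × (5) = 27.5, so new z* = 2087 + 27.5 = 2114.5.

2114.5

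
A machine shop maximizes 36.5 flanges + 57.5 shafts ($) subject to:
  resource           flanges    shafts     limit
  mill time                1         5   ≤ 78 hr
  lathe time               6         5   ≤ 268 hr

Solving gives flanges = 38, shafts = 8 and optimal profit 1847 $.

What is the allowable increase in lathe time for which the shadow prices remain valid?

200

Binding constraints: mill time, lathe time. The basis is B = [[1,5],[6,5]] with det -25.
Per unit increase in lathe time, x* moves by d = (0.2, -0.04).
The basis stays optimal until shafts reaches 0; allowable increase = 200 hr.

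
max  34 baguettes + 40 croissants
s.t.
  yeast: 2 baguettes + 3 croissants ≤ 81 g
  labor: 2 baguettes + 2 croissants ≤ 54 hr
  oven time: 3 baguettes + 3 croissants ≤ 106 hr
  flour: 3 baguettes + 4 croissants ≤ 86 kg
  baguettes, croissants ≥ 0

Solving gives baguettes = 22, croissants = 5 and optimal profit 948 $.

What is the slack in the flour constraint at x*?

flour used = 3·22 + 4·5 = 86; slack = 86 − 86 = 0.

0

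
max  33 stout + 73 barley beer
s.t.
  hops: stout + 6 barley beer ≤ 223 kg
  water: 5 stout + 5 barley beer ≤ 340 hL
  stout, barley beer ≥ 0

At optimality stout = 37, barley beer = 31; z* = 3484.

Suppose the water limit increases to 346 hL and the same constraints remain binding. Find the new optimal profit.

Both hops and water are binding at x*.
From A_Bᵀ y = c: 1·y_hops + 5·y_water = 33; 6·y_hops + 5·y_water = 73.
Solving: y_hops = 8, y_water = 5.
Δz = y_water·Δb = 5 × (6) = 30, so new z* = 3484 + 30 = 3514.

3514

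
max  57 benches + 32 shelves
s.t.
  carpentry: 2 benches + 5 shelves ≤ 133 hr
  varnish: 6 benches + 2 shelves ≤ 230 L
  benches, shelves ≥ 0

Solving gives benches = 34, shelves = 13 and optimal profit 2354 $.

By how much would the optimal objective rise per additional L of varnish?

8.5

Both carpentry and varnish are binding at x*.
From A_Bᵀ y = c: 2·y_carpentry + 6·y_varnish = 57; 5·y_carpentry + 2·y_varnish = 32.
→ y_carpentry = 3 and y_varnish = 8.5.
Shadow price of varnish = 8.5.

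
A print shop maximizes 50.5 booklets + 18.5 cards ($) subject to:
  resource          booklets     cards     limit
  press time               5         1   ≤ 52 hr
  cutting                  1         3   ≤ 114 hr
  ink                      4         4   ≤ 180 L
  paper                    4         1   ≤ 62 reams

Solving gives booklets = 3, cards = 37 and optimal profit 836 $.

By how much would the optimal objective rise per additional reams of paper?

0

At the optimum: press time uses 52 of 52 (binding); cutting uses 114 of 114 (binding); ink uses 160 of 180 (slack = 20); paper uses 49 of 62 (slack = 13).
Since ink, paper are not tight, their duals are 0.
From A_Bᵀ y = c: 5·y_press time + 1·y_cutting = 50.5; 1·y_press time + 3·y_cutting = 18.5.
This yields shadow prices y_press time = 9.5, y_cutting = 3.
Shadow price of paper = 0.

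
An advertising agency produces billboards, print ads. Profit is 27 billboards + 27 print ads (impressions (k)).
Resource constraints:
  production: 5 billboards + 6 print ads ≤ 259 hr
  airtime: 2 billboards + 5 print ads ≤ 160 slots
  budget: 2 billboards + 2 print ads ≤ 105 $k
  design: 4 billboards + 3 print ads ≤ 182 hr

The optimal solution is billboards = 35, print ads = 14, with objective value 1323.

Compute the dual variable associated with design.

Check each constraint at x*: production 259/259 (tight); airtime 140/160 (slack 20); budget 98/105 (slack 7); design 182/182 (tight).
Slack constraints have shadow price 0 (complementary slackness).
The binding rows give the dual system: 5·y_production + 4·y_design = 27 and 6·y_production + 3·y_design = 27.
This yields shadow prices y_production = 3, y_design = 3.
Shadow price of design = 3.

3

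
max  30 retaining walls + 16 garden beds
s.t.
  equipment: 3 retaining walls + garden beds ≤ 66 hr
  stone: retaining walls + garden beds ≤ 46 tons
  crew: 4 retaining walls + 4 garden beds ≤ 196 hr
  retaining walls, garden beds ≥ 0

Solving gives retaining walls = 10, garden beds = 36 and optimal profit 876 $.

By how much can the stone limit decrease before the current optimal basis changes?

24

Binding constraints: equipment, stone. The basis is B = [[3,1],[1,1]] with det 2.
Per unit decrease in stone, x* moves by d = (0.5, -1.5).
The basis stays optimal until garden beds reaches 0; allowable decrease = 24 tons.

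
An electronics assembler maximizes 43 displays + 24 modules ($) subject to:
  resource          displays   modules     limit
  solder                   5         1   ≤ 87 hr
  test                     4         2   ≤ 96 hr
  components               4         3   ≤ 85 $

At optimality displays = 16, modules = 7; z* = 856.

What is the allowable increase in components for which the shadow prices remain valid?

Binding constraints: solder, components. The basis is B = [[5,1],[4,3]] with det 11.
Per unit increase in components, x* moves by d = (-0.0909, 0.4545).
The basis stays optimal until test becomes binding; allowable increase = 33 $.

33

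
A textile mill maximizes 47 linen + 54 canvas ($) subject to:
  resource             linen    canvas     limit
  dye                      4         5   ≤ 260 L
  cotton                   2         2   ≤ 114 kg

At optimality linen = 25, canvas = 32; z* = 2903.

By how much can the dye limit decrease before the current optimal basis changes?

Binding constraints: dye, cotton. The basis is B = [[4,5],[2,2]] with det -2.
Per unit decrease in dye, x* moves by d = (1, -1).
The basis stays optimal until canvas reaches 0; allowable decrease = 32 L.

32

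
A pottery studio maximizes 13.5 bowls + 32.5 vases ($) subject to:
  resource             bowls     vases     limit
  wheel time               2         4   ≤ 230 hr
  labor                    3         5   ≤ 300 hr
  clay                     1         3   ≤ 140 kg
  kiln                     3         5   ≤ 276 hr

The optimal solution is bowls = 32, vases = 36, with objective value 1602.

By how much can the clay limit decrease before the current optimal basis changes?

Binding constraints: clay, kiln. The basis is B = [[1,3],[3,5]] with det -4.
Per unit decrease in clay, x* moves by d = (1.25, -0.75).
The basis stays optimal until vases reaches 0; allowable decrease = 48 kg.

48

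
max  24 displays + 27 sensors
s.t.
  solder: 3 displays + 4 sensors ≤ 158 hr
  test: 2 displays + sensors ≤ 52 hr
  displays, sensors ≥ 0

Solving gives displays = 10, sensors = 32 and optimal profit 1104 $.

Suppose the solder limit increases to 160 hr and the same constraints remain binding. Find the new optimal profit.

1116

Check each constraint at x*: solder 158/158 (tight); test 52/52 (tight).
From A_Bᵀ y = c: 3·y_solder + 2·y_test = 24; 4·y_solder + 1·y_test = 27.
Solving: y_solder = 6, y_test = 3.
Δz = y_solder·Δb = 6 × (2) = 12, so new z* = 1104 + 12 = 1116.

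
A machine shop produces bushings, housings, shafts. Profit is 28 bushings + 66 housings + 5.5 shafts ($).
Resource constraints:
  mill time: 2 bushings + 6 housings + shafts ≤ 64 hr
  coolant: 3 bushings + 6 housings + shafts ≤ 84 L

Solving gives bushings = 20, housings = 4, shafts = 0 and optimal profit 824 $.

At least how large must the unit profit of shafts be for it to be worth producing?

11

Both mill time and coolant are binding at x*.
From A_Bᵀ y = c: 2·y_mill time + 3·y_coolant = 28; 6·y_mill time + 6·y_coolant = 66.
→ y_mill time = 5 and y_coolant = 6.
shafts enters the basis when its profit ≥ yᵀa₃ = 5·1 + 6·1 = 11.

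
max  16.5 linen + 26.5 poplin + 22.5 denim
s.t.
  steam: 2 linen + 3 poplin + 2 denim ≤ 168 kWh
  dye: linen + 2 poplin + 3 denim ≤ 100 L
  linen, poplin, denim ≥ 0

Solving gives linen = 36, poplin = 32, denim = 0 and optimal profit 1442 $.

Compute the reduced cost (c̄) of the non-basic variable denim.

-1

Both steam and dye are binding at x*.
From A_Bᵀ y = c: 2·y_steam + 1·y_dye = 16.5; 3·y_steam + 2·y_dye = 26.5.
Solving: y_steam = 6.5, y_dye = 3.5.
Reduced cost of denim: c₃ − yᵀa₃ = 22.5 − (6.5·2 + 3.5·3) = 22.5 − 23.5 = -1.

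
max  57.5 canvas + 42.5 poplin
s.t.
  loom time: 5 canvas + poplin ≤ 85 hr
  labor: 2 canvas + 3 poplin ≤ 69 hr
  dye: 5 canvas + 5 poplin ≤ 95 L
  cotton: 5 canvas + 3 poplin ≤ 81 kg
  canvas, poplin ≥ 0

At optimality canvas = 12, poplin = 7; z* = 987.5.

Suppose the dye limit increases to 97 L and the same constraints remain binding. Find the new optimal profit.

At the optimum: loom time uses 67 of 85 (slack = 18); labor uses 45 of 69 (slack = 24); dye uses 95 of 95 (binding); cotton uses 81 of 81 (binding).
Slack constraints have shadow price 0 (complementary slackness).
The binding rows give the dual system: 5·y_dye + 5·y_cotton = 57.5 and 5·y_dye + 3·y_cotton = 42.5.
Solving: y_dye = 4, y_cotton = 7.5.
Δz = y_dye·Δb = 4 × (2) = 8, so new z* = 987.5 + 8 = 995.5.

995.5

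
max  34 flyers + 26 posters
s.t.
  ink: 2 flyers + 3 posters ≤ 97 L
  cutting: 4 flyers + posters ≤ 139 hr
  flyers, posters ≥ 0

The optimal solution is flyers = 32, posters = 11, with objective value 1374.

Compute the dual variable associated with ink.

7

At the optimum: ink uses 97 of 97 (binding); cutting uses 139 of 139 (binding).
Dual feasibility on the basic columns requires 2·y_ink + 4·y_cutting = 34, 3·y_ink + 1·y_cutting = 26.
Solving: y_ink = 7, y_cutting = 5.
Shadow price of ink = 7.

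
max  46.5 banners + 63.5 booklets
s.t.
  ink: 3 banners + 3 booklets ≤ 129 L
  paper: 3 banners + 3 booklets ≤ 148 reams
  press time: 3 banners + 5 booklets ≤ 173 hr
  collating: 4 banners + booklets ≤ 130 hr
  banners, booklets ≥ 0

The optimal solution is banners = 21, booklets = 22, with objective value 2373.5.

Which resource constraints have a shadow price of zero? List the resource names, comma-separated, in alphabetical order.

collating, paper

ink: 129/129 (binding)
paper: 129/148 (slack 19)
press time: 173/173 (binding)
collating: 106/130 (slack 24)
By complementary slackness, a constraint with positive slack has shadow price 0 → collating, paper.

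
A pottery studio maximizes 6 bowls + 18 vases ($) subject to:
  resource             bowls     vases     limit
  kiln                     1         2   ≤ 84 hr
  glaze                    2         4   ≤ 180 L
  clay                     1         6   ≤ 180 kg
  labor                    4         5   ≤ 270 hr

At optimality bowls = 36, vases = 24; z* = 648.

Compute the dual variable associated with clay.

1.5

At the optimum: kiln uses 84 of 84 (binding); glaze uses 168 of 180 (slack = 12); clay uses 180 of 180 (binding); labor uses 264 of 270 (slack = 6).
Since glaze, labor are not tight, their duals are 0.
The binding rows give the dual system: 1·y_kiln + 1·y_clay = 6 and 2·y_kiln + 6·y_clay = 18.
→ y_kiln = 4.5 and y_clay = 1.5.
Shadow price of clay = 1.5.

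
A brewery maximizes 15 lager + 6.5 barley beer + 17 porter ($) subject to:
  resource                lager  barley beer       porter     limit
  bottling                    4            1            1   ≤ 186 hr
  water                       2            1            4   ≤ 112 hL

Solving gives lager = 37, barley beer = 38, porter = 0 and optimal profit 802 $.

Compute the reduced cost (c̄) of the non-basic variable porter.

At the optimum: bottling uses 186 of 186 (binding); water uses 112 of 112 (binding).
The binding rows give the dual system: 4·y_bottling + 2·y_water = 15 and 1·y_bottling + 1·y_water = 6.5.
→ y_bottling = 1 and y_water = 5.5.
Reduced cost of porter: c₃ − yᵀa₃ = 17 − (1·1 + 5.5·4) = 17 − 23 = -6.

-6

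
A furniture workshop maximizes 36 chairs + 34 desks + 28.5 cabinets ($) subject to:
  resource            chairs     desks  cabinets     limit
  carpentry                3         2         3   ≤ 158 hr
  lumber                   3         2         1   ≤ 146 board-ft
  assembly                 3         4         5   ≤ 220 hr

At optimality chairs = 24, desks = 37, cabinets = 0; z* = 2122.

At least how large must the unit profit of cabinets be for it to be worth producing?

32

Binding: lumber and assembly. Non-binding: carpentry (12 unused).
By complementary slackness, y = 0 for the non-binding constraint.
The binding rows give the dual system: 3·y_lumber + 3·y_assembly = 36 and 2·y_lumber + 4·y_assembly = 34.
Solving: y_lumber = 7, y_assembly = 5.
cabinets enters the basis when its profit ≥ yᵀa₃ = 7·1 + 5·5 = 32.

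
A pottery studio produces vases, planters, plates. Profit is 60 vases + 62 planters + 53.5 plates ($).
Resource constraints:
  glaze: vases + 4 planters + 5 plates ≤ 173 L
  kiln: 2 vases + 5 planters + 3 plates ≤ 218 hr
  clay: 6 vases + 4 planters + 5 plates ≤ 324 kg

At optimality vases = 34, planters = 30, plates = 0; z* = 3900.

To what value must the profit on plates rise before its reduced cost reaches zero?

Check each constraint at x*: glaze 154/173 (slack 19); kiln 218/218 (tight); clay 324/324 (tight).
By complementary slackness, y = 0 for the non-binding constraint.
Dual feasibility on the basic columns requires 2·y_kiln + 6·y_clay = 60, 5·y_kiln + 4·y_clay = 62.
This yields shadow prices y_kiln = 6, y_clay = 8.
plates enters the basis when its profit ≥ yᵀa₃ = 6·3 + 8·5 = 58.

58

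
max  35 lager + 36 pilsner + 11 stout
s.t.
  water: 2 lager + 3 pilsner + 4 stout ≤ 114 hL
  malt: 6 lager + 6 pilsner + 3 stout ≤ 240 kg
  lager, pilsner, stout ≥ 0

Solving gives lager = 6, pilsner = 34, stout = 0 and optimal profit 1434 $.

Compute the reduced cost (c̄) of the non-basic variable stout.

-9.5

Both water and malt are binding at x*.
From A_Bᵀ y = c: 2·y_water + 6·y_malt = 35; 3·y_water + 6·y_malt = 36.
This yields shadow prices y_water = 1, y_malt = 5.5.
Reduced cost of stout: c₃ − yᵀa₃ = 11 − (1·4 + 5.5·3) = 11 − 20.5 = -9.5.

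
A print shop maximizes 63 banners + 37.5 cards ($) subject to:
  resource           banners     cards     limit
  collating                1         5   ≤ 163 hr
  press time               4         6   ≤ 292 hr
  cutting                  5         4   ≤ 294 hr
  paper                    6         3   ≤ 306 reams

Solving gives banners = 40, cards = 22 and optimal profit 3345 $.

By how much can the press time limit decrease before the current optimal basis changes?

Binding constraints: press time, paper. The basis is B = [[4,6],[6,3]] with det -24.
Per unit decrease in press time, x* moves by d = (0.125, -0.25).
The basis stays optimal until cards reaches 0; allowable decrease = 88 hr.

88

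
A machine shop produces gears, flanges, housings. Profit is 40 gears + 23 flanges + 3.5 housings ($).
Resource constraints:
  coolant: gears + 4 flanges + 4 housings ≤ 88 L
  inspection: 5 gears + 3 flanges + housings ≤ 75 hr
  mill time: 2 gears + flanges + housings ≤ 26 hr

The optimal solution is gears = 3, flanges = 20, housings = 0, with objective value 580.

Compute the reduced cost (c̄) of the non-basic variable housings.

Check each constraint at x*: coolant 83/88 (slack 5); inspection 75/75 (tight); mill time 26/26 (tight).
Slack constraints have shadow price 0 (complementary slackness).
From A_Bᵀ y = c: 5·y_inspection + 2·y_mill time = 40; 3·y_inspection + 1·y_mill time = 23.
→ y_inspection = 6 and y_mill time = 5.
Reduced cost of housings: c₃ − yᵀa₃ = 3.5 − (6·1 + 5·1) = 3.5 − 11 = -7.5.

-7.5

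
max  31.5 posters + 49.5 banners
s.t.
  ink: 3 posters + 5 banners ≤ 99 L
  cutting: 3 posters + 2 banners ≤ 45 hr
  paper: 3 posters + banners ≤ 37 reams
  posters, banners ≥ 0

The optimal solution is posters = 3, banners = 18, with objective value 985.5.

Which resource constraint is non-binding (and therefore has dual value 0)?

paper

ink: 99/99 (binding)
cutting: 45/45 (binding)
paper: 27/37 (slack 10)
By complementary slackness, a constraint with positive slack has shadow price 0 → paper.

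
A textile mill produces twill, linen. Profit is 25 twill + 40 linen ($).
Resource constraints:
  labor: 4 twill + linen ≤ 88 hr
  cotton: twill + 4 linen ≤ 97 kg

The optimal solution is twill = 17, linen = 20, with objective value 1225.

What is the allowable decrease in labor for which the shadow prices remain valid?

Binding constraints: labor, cotton. The basis is B = [[4,1],[1,4]] with det 15.
Per unit decrease in labor, x* moves by d = (-0.2667, 0.0667).
The basis stays optimal until twill reaches 0; allowable decrease = 63.75 hr.

63.75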